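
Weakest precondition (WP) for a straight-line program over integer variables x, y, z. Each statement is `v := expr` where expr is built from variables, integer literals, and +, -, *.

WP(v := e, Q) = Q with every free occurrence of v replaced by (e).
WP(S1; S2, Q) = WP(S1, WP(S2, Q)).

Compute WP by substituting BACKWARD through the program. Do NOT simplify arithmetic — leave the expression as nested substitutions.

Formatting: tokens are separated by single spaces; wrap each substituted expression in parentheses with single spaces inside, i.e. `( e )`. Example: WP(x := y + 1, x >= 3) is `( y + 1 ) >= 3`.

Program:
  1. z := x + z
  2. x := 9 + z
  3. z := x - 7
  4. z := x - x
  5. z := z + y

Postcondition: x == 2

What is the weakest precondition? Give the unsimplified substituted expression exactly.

Answer: ( 9 + ( x + z ) ) == 2

Derivation:
post: x == 2
stmt 5: z := z + y  -- replace 0 occurrence(s) of z with (z + y)
  => x == 2
stmt 4: z := x - x  -- replace 0 occurrence(s) of z with (x - x)
  => x == 2
stmt 3: z := x - 7  -- replace 0 occurrence(s) of z with (x - 7)
  => x == 2
stmt 2: x := 9 + z  -- replace 1 occurrence(s) of x with (9 + z)
  => ( 9 + z ) == 2
stmt 1: z := x + z  -- replace 1 occurrence(s) of z with (x + z)
  => ( 9 + ( x + z ) ) == 2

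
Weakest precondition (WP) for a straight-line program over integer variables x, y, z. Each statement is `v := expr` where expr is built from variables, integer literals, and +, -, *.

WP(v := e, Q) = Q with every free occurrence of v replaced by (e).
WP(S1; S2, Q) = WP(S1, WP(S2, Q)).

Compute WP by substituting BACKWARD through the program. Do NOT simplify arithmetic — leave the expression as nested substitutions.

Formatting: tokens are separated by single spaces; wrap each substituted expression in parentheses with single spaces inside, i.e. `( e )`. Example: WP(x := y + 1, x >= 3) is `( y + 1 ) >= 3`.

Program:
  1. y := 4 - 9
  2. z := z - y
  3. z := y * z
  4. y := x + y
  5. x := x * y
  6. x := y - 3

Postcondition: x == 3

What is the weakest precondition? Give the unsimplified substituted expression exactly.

Answer: ( ( x + ( 4 - 9 ) ) - 3 ) == 3

Derivation:
post: x == 3
stmt 6: x := y - 3  -- replace 1 occurrence(s) of x with (y - 3)
  => ( y - 3 ) == 3
stmt 5: x := x * y  -- replace 0 occurrence(s) of x with (x * y)
  => ( y - 3 ) == 3
stmt 4: y := x + y  -- replace 1 occurrence(s) of y with (x + y)
  => ( ( x + y ) - 3 ) == 3
stmt 3: z := y * z  -- replace 0 occurrence(s) of z with (y * z)
  => ( ( x + y ) - 3 ) == 3
stmt 2: z := z - y  -- replace 0 occurrence(s) of z with (z - y)
  => ( ( x + y ) - 3 ) == 3
stmt 1: y := 4 - 9  -- replace 1 occurrence(s) of y with (4 - 9)
  => ( ( x + ( 4 - 9 ) ) - 3 ) == 3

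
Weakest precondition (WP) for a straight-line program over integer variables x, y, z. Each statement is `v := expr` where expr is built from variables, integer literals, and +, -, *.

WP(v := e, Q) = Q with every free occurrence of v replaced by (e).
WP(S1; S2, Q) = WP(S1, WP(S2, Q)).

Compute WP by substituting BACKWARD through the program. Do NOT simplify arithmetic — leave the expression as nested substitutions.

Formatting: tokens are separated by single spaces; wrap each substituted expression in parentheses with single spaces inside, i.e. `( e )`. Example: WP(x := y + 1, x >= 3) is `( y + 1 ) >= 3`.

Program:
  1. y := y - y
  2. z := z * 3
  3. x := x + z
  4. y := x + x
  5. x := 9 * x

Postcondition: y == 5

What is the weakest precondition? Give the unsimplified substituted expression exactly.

post: y == 5
stmt 5: x := 9 * x  -- replace 0 occurrence(s) of x with (9 * x)
  => y == 5
stmt 4: y := x + x  -- replace 1 occurrence(s) of y with (x + x)
  => ( x + x ) == 5
stmt 3: x := x + z  -- replace 2 occurrence(s) of x with (x + z)
  => ( ( x + z ) + ( x + z ) ) == 5
stmt 2: z := z * 3  -- replace 2 occurrence(s) of z with (z * 3)
  => ( ( x + ( z * 3 ) ) + ( x + ( z * 3 ) ) ) == 5
stmt 1: y := y - y  -- replace 0 occurrence(s) of y with (y - y)
  => ( ( x + ( z * 3 ) ) + ( x + ( z * 3 ) ) ) == 5

Answer: ( ( x + ( z * 3 ) ) + ( x + ( z * 3 ) ) ) == 5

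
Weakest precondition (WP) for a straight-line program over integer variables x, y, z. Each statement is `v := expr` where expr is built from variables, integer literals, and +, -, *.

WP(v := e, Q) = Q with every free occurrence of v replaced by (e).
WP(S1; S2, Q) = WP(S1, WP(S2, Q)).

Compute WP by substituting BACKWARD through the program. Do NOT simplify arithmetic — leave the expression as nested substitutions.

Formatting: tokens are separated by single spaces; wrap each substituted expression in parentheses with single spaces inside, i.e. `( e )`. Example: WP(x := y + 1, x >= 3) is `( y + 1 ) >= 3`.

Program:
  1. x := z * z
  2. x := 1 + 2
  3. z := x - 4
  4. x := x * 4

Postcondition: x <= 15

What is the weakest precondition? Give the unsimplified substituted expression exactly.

Answer: ( ( 1 + 2 ) * 4 ) <= 15

Derivation:
post: x <= 15
stmt 4: x := x * 4  -- replace 1 occurrence(s) of x with (x * 4)
  => ( x * 4 ) <= 15
stmt 3: z := x - 4  -- replace 0 occurrence(s) of z with (x - 4)
  => ( x * 4 ) <= 15
stmt 2: x := 1 + 2  -- replace 1 occurrence(s) of x with (1 + 2)
  => ( ( 1 + 2 ) * 4 ) <= 15
stmt 1: x := z * z  -- replace 0 occurrence(s) of x with (z * z)
  => ( ( 1 + 2 ) * 4 ) <= 15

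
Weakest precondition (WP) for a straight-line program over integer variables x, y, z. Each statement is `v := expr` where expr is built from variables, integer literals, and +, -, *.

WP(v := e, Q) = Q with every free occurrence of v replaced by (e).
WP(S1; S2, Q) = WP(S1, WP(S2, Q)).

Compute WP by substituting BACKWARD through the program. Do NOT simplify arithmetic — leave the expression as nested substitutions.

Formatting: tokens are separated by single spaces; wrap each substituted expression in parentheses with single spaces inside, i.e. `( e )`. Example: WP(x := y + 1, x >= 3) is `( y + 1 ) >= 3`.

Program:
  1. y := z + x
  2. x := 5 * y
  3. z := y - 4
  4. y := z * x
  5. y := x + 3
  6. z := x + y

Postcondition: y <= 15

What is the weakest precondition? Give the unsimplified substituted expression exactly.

post: y <= 15
stmt 6: z := x + y  -- replace 0 occurrence(s) of z with (x + y)
  => y <= 15
stmt 5: y := x + 3  -- replace 1 occurrence(s) of y with (x + 3)
  => ( x + 3 ) <= 15
stmt 4: y := z * x  -- replace 0 occurrence(s) of y with (z * x)
  => ( x + 3 ) <= 15
stmt 3: z := y - 4  -- replace 0 occurrence(s) of z with (y - 4)
  => ( x + 3 ) <= 15
stmt 2: x := 5 * y  -- replace 1 occurrence(s) of x with (5 * y)
  => ( ( 5 * y ) + 3 ) <= 15
stmt 1: y := z + x  -- replace 1 occurrence(s) of y with (z + x)
  => ( ( 5 * ( z + x ) ) + 3 ) <= 15

Answer: ( ( 5 * ( z + x ) ) + 3 ) <= 15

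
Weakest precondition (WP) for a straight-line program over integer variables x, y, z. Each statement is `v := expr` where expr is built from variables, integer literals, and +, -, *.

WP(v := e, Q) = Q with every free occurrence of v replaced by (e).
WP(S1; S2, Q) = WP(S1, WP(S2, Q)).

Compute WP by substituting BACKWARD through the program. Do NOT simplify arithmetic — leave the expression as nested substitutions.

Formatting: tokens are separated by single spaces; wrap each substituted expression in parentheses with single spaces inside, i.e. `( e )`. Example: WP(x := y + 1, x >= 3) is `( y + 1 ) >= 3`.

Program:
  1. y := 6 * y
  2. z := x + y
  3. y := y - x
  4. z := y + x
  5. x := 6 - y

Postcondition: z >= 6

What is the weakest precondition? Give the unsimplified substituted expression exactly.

Answer: ( ( ( 6 * y ) - x ) + x ) >= 6

Derivation:
post: z >= 6
stmt 5: x := 6 - y  -- replace 0 occurrence(s) of x with (6 - y)
  => z >= 6
stmt 4: z := y + x  -- replace 1 occurrence(s) of z with (y + x)
  => ( y + x ) >= 6
stmt 3: y := y - x  -- replace 1 occurrence(s) of y with (y - x)
  => ( ( y - x ) + x ) >= 6
stmt 2: z := x + y  -- replace 0 occurrence(s) of z with (x + y)
  => ( ( y - x ) + x ) >= 6
stmt 1: y := 6 * y  -- replace 1 occurrence(s) of y with (6 * y)
  => ( ( ( 6 * y ) - x ) + x ) >= 6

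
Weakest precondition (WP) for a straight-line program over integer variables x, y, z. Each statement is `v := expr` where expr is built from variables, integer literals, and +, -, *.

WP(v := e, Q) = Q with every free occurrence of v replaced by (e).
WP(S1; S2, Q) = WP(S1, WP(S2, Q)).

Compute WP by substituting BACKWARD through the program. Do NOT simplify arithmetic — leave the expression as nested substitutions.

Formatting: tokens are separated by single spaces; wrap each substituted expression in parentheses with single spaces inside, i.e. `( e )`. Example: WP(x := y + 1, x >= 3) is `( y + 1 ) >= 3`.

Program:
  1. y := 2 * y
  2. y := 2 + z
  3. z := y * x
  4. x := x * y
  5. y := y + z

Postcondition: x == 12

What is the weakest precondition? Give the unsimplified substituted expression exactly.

Answer: ( x * ( 2 + z ) ) == 12

Derivation:
post: x == 12
stmt 5: y := y + z  -- replace 0 occurrence(s) of y with (y + z)
  => x == 12
stmt 4: x := x * y  -- replace 1 occurrence(s) of x with (x * y)
  => ( x * y ) == 12
stmt 3: z := y * x  -- replace 0 occurrence(s) of z with (y * x)
  => ( x * y ) == 12
stmt 2: y := 2 + z  -- replace 1 occurrence(s) of y with (2 + z)
  => ( x * ( 2 + z ) ) == 12
stmt 1: y := 2 * y  -- replace 0 occurrence(s) of y with (2 * y)
  => ( x * ( 2 + z ) ) == 12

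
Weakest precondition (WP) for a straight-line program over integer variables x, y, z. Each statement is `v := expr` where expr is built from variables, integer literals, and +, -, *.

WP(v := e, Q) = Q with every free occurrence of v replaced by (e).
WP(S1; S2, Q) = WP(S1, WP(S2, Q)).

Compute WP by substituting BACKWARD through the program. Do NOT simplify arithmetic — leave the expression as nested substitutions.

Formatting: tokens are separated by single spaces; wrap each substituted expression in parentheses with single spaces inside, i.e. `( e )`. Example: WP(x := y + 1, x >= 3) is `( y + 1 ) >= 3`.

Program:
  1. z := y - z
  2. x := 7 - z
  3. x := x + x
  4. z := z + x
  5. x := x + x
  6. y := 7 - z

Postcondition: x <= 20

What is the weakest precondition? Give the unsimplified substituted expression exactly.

Answer: ( ( ( 7 - ( y - z ) ) + ( 7 - ( y - z ) ) ) + ( ( 7 - ( y - z ) ) + ( 7 - ( y - z ) ) ) ) <= 20

Derivation:
post: x <= 20
stmt 6: y := 7 - z  -- replace 0 occurrence(s) of y with (7 - z)
  => x <= 20
stmt 5: x := x + x  -- replace 1 occurrence(s) of x with (x + x)
  => ( x + x ) <= 20
stmt 4: z := z + x  -- replace 0 occurrence(s) of z with (z + x)
  => ( x + x ) <= 20
stmt 3: x := x + x  -- replace 2 occurrence(s) of x with (x + x)
  => ( ( x + x ) + ( x + x ) ) <= 20
stmt 2: x := 7 - z  -- replace 4 occurrence(s) of x with (7 - z)
  => ( ( ( 7 - z ) + ( 7 - z ) ) + ( ( 7 - z ) + ( 7 - z ) ) ) <= 20
stmt 1: z := y - z  -- replace 4 occurrence(s) of z with (y - z)
  => ( ( ( 7 - ( y - z ) ) + ( 7 - ( y - z ) ) ) + ( ( 7 - ( y - z ) ) + ( 7 - ( y - z ) ) ) ) <= 20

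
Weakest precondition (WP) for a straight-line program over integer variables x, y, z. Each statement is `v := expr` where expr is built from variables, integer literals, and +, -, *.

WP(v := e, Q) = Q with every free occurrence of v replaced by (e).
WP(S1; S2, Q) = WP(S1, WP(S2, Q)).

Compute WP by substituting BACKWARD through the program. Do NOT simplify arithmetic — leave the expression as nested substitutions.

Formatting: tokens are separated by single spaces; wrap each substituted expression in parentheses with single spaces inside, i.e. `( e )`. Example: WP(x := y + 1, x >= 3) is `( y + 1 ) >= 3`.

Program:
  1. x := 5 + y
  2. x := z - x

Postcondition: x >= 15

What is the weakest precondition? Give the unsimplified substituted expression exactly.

post: x >= 15
stmt 2: x := z - x  -- replace 1 occurrence(s) of x with (z - x)
  => ( z - x ) >= 15
stmt 1: x := 5 + y  -- replace 1 occurrence(s) of x with (5 + y)
  => ( z - ( 5 + y ) ) >= 15

Answer: ( z - ( 5 + y ) ) >= 15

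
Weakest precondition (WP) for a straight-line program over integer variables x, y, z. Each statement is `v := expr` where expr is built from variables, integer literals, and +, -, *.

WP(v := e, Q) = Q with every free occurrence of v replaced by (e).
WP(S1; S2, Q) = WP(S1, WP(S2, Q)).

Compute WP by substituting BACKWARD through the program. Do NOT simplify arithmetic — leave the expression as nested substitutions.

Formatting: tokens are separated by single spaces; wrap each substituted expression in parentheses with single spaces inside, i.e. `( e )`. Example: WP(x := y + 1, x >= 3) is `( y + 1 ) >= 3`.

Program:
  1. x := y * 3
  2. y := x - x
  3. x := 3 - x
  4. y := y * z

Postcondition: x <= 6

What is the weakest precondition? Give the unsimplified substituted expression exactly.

Answer: ( 3 - ( y * 3 ) ) <= 6

Derivation:
post: x <= 6
stmt 4: y := y * z  -- replace 0 occurrence(s) of y with (y * z)
  => x <= 6
stmt 3: x := 3 - x  -- replace 1 occurrence(s) of x with (3 - x)
  => ( 3 - x ) <= 6
stmt 2: y := x - x  -- replace 0 occurrence(s) of y with (x - x)
  => ( 3 - x ) <= 6
stmt 1: x := y * 3  -- replace 1 occurrence(s) of x with (y * 3)
  => ( 3 - ( y * 3 ) ) <= 6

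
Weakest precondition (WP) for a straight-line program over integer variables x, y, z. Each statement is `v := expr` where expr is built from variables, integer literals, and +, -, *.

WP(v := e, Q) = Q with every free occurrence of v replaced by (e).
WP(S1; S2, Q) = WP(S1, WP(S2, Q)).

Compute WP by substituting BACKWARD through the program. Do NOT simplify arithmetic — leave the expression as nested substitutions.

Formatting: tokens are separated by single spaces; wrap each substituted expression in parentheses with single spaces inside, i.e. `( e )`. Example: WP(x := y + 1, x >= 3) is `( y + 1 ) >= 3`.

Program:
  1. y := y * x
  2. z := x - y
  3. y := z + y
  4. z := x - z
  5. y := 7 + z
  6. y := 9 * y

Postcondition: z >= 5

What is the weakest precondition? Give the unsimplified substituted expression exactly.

post: z >= 5
stmt 6: y := 9 * y  -- replace 0 occurrence(s) of y with (9 * y)
  => z >= 5
stmt 5: y := 7 + z  -- replace 0 occurrence(s) of y with (7 + z)
  => z >= 5
stmt 4: z := x - z  -- replace 1 occurrence(s) of z with (x - z)
  => ( x - z ) >= 5
stmt 3: y := z + y  -- replace 0 occurrence(s) of y with (z + y)
  => ( x - z ) >= 5
stmt 2: z := x - y  -- replace 1 occurrence(s) of z with (x - y)
  => ( x - ( x - y ) ) >= 5
stmt 1: y := y * x  -- replace 1 occurrence(s) of y with (y * x)
  => ( x - ( x - ( y * x ) ) ) >= 5

Answer: ( x - ( x - ( y * x ) ) ) >= 5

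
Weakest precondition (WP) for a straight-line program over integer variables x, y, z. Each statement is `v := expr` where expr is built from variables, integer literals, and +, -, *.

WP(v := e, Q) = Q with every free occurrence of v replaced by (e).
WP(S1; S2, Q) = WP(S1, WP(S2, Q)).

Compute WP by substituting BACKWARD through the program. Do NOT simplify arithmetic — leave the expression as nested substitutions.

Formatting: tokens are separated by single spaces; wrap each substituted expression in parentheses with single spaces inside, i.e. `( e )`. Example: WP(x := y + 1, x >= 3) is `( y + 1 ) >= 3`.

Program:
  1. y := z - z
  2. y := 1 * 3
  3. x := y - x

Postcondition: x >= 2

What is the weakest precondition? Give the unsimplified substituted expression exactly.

post: x >= 2
stmt 3: x := y - x  -- replace 1 occurrence(s) of x with (y - x)
  => ( y - x ) >= 2
stmt 2: y := 1 * 3  -- replace 1 occurrence(s) of y with (1 * 3)
  => ( ( 1 * 3 ) - x ) >= 2
stmt 1: y := z - z  -- replace 0 occurrence(s) of y with (z - z)
  => ( ( 1 * 3 ) - x ) >= 2

Answer: ( ( 1 * 3 ) - x ) >= 2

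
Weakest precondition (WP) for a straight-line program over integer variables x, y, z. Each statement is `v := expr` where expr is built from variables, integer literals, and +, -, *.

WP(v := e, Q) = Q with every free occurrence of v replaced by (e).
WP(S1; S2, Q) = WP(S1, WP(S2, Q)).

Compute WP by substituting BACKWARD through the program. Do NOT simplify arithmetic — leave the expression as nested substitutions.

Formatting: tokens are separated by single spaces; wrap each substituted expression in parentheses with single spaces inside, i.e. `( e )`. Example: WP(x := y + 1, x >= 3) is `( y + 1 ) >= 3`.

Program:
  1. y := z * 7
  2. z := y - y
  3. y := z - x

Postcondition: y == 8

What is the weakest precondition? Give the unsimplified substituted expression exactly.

post: y == 8
stmt 3: y := z - x  -- replace 1 occurrence(s) of y with (z - x)
  => ( z - x ) == 8
stmt 2: z := y - y  -- replace 1 occurrence(s) of z with (y - y)
  => ( ( y - y ) - x ) == 8
stmt 1: y := z * 7  -- replace 2 occurrence(s) of y with (z * 7)
  => ( ( ( z * 7 ) - ( z * 7 ) ) - x ) == 8

Answer: ( ( ( z * 7 ) - ( z * 7 ) ) - x ) == 8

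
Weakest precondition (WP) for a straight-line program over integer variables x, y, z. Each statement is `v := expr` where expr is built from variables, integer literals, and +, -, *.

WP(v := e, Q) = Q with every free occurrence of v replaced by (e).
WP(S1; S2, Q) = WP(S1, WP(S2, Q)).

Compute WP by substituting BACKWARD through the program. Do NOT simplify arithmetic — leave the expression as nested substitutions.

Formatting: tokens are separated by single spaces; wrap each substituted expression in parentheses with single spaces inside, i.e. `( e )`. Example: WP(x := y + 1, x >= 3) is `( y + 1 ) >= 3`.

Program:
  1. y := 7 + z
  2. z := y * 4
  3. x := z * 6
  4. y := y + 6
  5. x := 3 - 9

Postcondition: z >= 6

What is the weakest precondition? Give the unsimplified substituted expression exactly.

Answer: ( ( 7 + z ) * 4 ) >= 6

Derivation:
post: z >= 6
stmt 5: x := 3 - 9  -- replace 0 occurrence(s) of x with (3 - 9)
  => z >= 6
stmt 4: y := y + 6  -- replace 0 occurrence(s) of y with (y + 6)
  => z >= 6
stmt 3: x := z * 6  -- replace 0 occurrence(s) of x with (z * 6)
  => z >= 6
stmt 2: z := y * 4  -- replace 1 occurrence(s) of z with (y * 4)
  => ( y * 4 ) >= 6
stmt 1: y := 7 + z  -- replace 1 occurrence(s) of y with (7 + z)
  => ( ( 7 + z ) * 4 ) >= 6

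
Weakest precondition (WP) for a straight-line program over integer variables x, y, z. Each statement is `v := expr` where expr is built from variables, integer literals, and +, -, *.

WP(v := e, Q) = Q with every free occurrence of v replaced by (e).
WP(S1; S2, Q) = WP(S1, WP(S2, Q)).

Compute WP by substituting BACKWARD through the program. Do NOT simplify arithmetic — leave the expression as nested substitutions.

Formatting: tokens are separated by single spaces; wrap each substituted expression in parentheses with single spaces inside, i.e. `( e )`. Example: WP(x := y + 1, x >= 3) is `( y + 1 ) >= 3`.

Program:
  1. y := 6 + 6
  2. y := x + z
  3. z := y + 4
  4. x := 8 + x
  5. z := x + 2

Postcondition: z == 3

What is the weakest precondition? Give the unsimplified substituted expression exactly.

post: z == 3
stmt 5: z := x + 2  -- replace 1 occurrence(s) of z with (x + 2)
  => ( x + 2 ) == 3
stmt 4: x := 8 + x  -- replace 1 occurrence(s) of x with (8 + x)
  => ( ( 8 + x ) + 2 ) == 3
stmt 3: z := y + 4  -- replace 0 occurrence(s) of z with (y + 4)
  => ( ( 8 + x ) + 2 ) == 3
stmt 2: y := x + z  -- replace 0 occurrence(s) of y with (x + z)
  => ( ( 8 + x ) + 2 ) == 3
stmt 1: y := 6 + 6  -- replace 0 occurrence(s) of y with (6 + 6)
  => ( ( 8 + x ) + 2 ) == 3

Answer: ( ( 8 + x ) + 2 ) == 3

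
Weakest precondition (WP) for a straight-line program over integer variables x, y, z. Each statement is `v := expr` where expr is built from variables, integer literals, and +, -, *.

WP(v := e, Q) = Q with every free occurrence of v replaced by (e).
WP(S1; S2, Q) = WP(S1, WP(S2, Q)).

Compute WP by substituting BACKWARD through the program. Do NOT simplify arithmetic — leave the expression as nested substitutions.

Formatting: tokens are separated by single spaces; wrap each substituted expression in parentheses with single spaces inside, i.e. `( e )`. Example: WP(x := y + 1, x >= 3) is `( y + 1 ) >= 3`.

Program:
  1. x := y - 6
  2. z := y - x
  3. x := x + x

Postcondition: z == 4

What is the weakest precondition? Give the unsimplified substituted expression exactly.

post: z == 4
stmt 3: x := x + x  -- replace 0 occurrence(s) of x with (x + x)
  => z == 4
stmt 2: z := y - x  -- replace 1 occurrence(s) of z with (y - x)
  => ( y - x ) == 4
stmt 1: x := y - 6  -- replace 1 occurrence(s) of x with (y - 6)
  => ( y - ( y - 6 ) ) == 4

Answer: ( y - ( y - 6 ) ) == 4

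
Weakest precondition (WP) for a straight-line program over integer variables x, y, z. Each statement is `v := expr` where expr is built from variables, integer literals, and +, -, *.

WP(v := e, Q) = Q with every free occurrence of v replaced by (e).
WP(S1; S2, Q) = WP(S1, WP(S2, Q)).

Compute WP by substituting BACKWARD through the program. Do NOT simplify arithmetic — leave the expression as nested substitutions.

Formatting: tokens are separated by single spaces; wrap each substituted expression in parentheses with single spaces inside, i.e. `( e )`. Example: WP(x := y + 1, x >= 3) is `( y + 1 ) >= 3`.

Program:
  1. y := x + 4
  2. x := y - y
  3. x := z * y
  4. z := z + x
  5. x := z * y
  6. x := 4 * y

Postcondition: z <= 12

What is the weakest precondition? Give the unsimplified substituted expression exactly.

post: z <= 12
stmt 6: x := 4 * y  -- replace 0 occurrence(s) of x with (4 * y)
  => z <= 12
stmt 5: x := z * y  -- replace 0 occurrence(s) of x with (z * y)
  => z <= 12
stmt 4: z := z + x  -- replace 1 occurrence(s) of z with (z + x)
  => ( z + x ) <= 12
stmt 3: x := z * y  -- replace 1 occurrence(s) of x with (z * y)
  => ( z + ( z * y ) ) <= 12
stmt 2: x := y - y  -- replace 0 occurrence(s) of x with (y - y)
  => ( z + ( z * y ) ) <= 12
stmt 1: y := x + 4  -- replace 1 occurrence(s) of y with (x + 4)
  => ( z + ( z * ( x + 4 ) ) ) <= 12

Answer: ( z + ( z * ( x + 4 ) ) ) <= 12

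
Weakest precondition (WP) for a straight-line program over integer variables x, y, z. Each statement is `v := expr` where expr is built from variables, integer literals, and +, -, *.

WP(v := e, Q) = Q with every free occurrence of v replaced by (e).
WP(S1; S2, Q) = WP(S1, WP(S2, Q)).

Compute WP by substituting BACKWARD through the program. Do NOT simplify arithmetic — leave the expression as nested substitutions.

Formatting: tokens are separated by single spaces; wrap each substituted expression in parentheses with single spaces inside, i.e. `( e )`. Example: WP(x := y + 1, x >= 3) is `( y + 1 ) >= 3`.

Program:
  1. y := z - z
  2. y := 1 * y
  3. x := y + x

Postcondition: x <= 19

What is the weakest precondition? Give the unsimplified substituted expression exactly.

post: x <= 19
stmt 3: x := y + x  -- replace 1 occurrence(s) of x with (y + x)
  => ( y + x ) <= 19
stmt 2: y := 1 * y  -- replace 1 occurrence(s) of y with (1 * y)
  => ( ( 1 * y ) + x ) <= 19
stmt 1: y := z - z  -- replace 1 occurrence(s) of y with (z - z)
  => ( ( 1 * ( z - z ) ) + x ) <= 19

Answer: ( ( 1 * ( z - z ) ) + x ) <= 19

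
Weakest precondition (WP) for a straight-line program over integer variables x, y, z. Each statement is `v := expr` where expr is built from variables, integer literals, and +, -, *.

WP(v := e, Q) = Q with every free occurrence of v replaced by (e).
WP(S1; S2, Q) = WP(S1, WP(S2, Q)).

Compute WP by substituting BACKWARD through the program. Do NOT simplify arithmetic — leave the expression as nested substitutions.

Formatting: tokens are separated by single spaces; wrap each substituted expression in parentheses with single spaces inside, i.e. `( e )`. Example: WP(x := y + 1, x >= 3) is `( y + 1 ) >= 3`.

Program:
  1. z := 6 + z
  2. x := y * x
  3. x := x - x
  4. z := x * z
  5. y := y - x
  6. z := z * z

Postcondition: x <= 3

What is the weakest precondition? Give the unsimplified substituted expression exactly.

post: x <= 3
stmt 6: z := z * z  -- replace 0 occurrence(s) of z with (z * z)
  => x <= 3
stmt 5: y := y - x  -- replace 0 occurrence(s) of y with (y - x)
  => x <= 3
stmt 4: z := x * z  -- replace 0 occurrence(s) of z with (x * z)
  => x <= 3
stmt 3: x := x - x  -- replace 1 occurrence(s) of x with (x - x)
  => ( x - x ) <= 3
stmt 2: x := y * x  -- replace 2 occurrence(s) of x with (y * x)
  => ( ( y * x ) - ( y * x ) ) <= 3
stmt 1: z := 6 + z  -- replace 0 occurrence(s) of z with (6 + z)
  => ( ( y * x ) - ( y * x ) ) <= 3

Answer: ( ( y * x ) - ( y * x ) ) <= 3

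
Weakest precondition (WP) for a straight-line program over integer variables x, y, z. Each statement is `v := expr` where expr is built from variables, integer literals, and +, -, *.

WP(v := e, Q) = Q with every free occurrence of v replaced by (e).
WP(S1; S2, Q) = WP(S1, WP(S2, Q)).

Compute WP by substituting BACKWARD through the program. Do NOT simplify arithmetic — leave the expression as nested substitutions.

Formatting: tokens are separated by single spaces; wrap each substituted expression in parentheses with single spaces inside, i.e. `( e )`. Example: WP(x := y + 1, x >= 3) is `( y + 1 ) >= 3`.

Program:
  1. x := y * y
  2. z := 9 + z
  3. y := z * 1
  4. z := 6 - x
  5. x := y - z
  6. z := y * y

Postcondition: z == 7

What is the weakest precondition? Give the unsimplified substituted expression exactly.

Answer: ( ( ( 9 + z ) * 1 ) * ( ( 9 + z ) * 1 ) ) == 7

Derivation:
post: z == 7
stmt 6: z := y * y  -- replace 1 occurrence(s) of z with (y * y)
  => ( y * y ) == 7
stmt 5: x := y - z  -- replace 0 occurrence(s) of x with (y - z)
  => ( y * y ) == 7
stmt 4: z := 6 - x  -- replace 0 occurrence(s) of z with (6 - x)
  => ( y * y ) == 7
stmt 3: y := z * 1  -- replace 2 occurrence(s) of y with (z * 1)
  => ( ( z * 1 ) * ( z * 1 ) ) == 7
stmt 2: z := 9 + z  -- replace 2 occurrence(s) of z with (9 + z)
  => ( ( ( 9 + z ) * 1 ) * ( ( 9 + z ) * 1 ) ) == 7
stmt 1: x := y * y  -- replace 0 occurrence(s) of x with (y * y)
  => ( ( ( 9 + z ) * 1 ) * ( ( 9 + z ) * 1 ) ) == 7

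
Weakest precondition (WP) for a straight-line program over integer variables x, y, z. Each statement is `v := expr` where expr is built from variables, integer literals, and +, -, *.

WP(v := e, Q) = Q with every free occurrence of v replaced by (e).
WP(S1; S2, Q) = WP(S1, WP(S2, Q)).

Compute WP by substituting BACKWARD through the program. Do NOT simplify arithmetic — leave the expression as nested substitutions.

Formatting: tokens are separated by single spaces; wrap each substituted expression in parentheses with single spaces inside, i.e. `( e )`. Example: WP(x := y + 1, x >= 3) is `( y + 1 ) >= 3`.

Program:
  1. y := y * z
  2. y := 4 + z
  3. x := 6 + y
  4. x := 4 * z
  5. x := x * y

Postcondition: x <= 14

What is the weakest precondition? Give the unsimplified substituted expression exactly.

post: x <= 14
stmt 5: x := x * y  -- replace 1 occurrence(s) of x with (x * y)
  => ( x * y ) <= 14
stmt 4: x := 4 * z  -- replace 1 occurrence(s) of x with (4 * z)
  => ( ( 4 * z ) * y ) <= 14
stmt 3: x := 6 + y  -- replace 0 occurrence(s) of x with (6 + y)
  => ( ( 4 * z ) * y ) <= 14
stmt 2: y := 4 + z  -- replace 1 occurrence(s) of y with (4 + z)
  => ( ( 4 * z ) * ( 4 + z ) ) <= 14
stmt 1: y := y * z  -- replace 0 occurrence(s) of y with (y * z)
  => ( ( 4 * z ) * ( 4 + z ) ) <= 14

Answer: ( ( 4 * z ) * ( 4 + z ) ) <= 14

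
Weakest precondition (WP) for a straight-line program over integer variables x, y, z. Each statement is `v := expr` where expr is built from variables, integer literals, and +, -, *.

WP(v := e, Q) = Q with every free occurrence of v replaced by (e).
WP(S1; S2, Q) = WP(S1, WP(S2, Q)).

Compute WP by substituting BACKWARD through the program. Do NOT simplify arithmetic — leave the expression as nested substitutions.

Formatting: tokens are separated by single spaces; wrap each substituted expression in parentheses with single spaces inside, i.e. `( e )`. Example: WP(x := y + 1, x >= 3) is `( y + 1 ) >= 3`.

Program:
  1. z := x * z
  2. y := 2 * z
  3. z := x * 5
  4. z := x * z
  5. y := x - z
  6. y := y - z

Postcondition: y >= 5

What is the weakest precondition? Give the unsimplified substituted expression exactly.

post: y >= 5
stmt 6: y := y - z  -- replace 1 occurrence(s) of y with (y - z)
  => ( y - z ) >= 5
stmt 5: y := x - z  -- replace 1 occurrence(s) of y with (x - z)
  => ( ( x - z ) - z ) >= 5
stmt 4: z := x * z  -- replace 2 occurrence(s) of z with (x * z)
  => ( ( x - ( x * z ) ) - ( x * z ) ) >= 5
stmt 3: z := x * 5  -- replace 2 occurrence(s) of z with (x * 5)
  => ( ( x - ( x * ( x * 5 ) ) ) - ( x * ( x * 5 ) ) ) >= 5
stmt 2: y := 2 * z  -- replace 0 occurrence(s) of y with (2 * z)
  => ( ( x - ( x * ( x * 5 ) ) ) - ( x * ( x * 5 ) ) ) >= 5
stmt 1: z := x * z  -- replace 0 occurrence(s) of z with (x * z)
  => ( ( x - ( x * ( x * 5 ) ) ) - ( x * ( x * 5 ) ) ) >= 5

Answer: ( ( x - ( x * ( x * 5 ) ) ) - ( x * ( x * 5 ) ) ) >= 5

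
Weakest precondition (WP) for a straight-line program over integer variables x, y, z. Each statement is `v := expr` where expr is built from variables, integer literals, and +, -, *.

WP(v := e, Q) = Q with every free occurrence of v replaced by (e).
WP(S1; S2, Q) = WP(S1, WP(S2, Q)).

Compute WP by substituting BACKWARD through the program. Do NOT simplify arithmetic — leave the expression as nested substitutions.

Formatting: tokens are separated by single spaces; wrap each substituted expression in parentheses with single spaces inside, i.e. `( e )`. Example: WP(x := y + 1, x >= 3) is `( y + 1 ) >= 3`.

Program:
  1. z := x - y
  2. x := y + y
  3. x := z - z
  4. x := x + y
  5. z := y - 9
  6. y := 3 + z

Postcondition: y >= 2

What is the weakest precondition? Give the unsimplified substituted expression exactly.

Answer: ( 3 + ( y - 9 ) ) >= 2

Derivation:
post: y >= 2
stmt 6: y := 3 + z  -- replace 1 occurrence(s) of y with (3 + z)
  => ( 3 + z ) >= 2
stmt 5: z := y - 9  -- replace 1 occurrence(s) of z with (y - 9)
  => ( 3 + ( y - 9 ) ) >= 2
stmt 4: x := x + y  -- replace 0 occurrence(s) of x with (x + y)
  => ( 3 + ( y - 9 ) ) >= 2
stmt 3: x := z - z  -- replace 0 occurrence(s) of x with (z - z)
  => ( 3 + ( y - 9 ) ) >= 2
stmt 2: x := y + y  -- replace 0 occurrence(s) of x with (y + y)
  => ( 3 + ( y - 9 ) ) >= 2
stmt 1: z := x - y  -- replace 0 occurrence(s) of z with (x - y)
  => ( 3 + ( y - 9 ) ) >= 2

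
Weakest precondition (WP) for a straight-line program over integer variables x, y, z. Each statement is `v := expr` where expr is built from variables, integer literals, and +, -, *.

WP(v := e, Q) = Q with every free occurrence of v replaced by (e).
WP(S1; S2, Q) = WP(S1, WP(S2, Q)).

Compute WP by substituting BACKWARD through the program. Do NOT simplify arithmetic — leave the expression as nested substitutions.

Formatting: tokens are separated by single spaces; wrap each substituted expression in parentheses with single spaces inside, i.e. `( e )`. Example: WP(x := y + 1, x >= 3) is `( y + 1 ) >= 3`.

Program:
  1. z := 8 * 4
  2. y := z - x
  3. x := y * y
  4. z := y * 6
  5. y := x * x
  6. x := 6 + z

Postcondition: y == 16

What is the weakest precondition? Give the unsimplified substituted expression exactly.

Answer: ( ( ( ( 8 * 4 ) - x ) * ( ( 8 * 4 ) - x ) ) * ( ( ( 8 * 4 ) - x ) * ( ( 8 * 4 ) - x ) ) ) == 16

Derivation:
post: y == 16
stmt 6: x := 6 + z  -- replace 0 occurrence(s) of x with (6 + z)
  => y == 16
stmt 5: y := x * x  -- replace 1 occurrence(s) of y with (x * x)
  => ( x * x ) == 16
stmt 4: z := y * 6  -- replace 0 occurrence(s) of z with (y * 6)
  => ( x * x ) == 16
stmt 3: x := y * y  -- replace 2 occurrence(s) of x with (y * y)
  => ( ( y * y ) * ( y * y ) ) == 16
stmt 2: y := z - x  -- replace 4 occurrence(s) of y with (z - x)
  => ( ( ( z - x ) * ( z - x ) ) * ( ( z - x ) * ( z - x ) ) ) == 16
stmt 1: z := 8 * 4  -- replace 4 occurrence(s) of z with (8 * 4)
  => ( ( ( ( 8 * 4 ) - x ) * ( ( 8 * 4 ) - x ) ) * ( ( ( 8 * 4 ) - x ) * ( ( 8 * 4 ) - x ) ) ) == 16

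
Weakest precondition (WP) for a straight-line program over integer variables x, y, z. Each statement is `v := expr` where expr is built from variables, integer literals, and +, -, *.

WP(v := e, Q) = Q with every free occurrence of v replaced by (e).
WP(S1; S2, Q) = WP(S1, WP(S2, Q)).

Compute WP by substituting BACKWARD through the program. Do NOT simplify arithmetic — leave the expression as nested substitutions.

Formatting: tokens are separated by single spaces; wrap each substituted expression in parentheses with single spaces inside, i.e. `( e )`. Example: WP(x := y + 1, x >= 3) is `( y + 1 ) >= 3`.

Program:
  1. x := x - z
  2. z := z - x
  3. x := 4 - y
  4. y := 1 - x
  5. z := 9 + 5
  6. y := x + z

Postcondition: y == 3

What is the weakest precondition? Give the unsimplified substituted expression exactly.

Answer: ( ( 4 - y ) + ( 9 + 5 ) ) == 3

Derivation:
post: y == 3
stmt 6: y := x + z  -- replace 1 occurrence(s) of y with (x + z)
  => ( x + z ) == 3
stmt 5: z := 9 + 5  -- replace 1 occurrence(s) of z with (9 + 5)
  => ( x + ( 9 + 5 ) ) == 3
stmt 4: y := 1 - x  -- replace 0 occurrence(s) of y with (1 - x)
  => ( x + ( 9 + 5 ) ) == 3
stmt 3: x := 4 - y  -- replace 1 occurrence(s) of x with (4 - y)
  => ( ( 4 - y ) + ( 9 + 5 ) ) == 3
stmt 2: z := z - x  -- replace 0 occurrence(s) of z with (z - x)
  => ( ( 4 - y ) + ( 9 + 5 ) ) == 3
stmt 1: x := x - z  -- replace 0 occurrence(s) of x with (x - z)
  => ( ( 4 - y ) + ( 9 + 5 ) ) == 3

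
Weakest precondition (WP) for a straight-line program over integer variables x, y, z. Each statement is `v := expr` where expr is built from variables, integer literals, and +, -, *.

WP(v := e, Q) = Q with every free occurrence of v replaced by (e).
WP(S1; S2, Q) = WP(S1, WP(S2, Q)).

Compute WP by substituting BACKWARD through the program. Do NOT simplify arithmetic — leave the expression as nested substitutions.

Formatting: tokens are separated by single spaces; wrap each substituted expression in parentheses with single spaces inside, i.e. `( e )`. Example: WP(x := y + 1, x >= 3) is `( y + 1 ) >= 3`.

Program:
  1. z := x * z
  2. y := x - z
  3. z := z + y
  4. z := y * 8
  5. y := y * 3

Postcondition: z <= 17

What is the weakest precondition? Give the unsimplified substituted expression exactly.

Answer: ( ( x - ( x * z ) ) * 8 ) <= 17

Derivation:
post: z <= 17
stmt 5: y := y * 3  -- replace 0 occurrence(s) of y with (y * 3)
  => z <= 17
stmt 4: z := y * 8  -- replace 1 occurrence(s) of z with (y * 8)
  => ( y * 8 ) <= 17
stmt 3: z := z + y  -- replace 0 occurrence(s) of z with (z + y)
  => ( y * 8 ) <= 17
stmt 2: y := x - z  -- replace 1 occurrence(s) of y with (x - z)
  => ( ( x - z ) * 8 ) <= 17
stmt 1: z := x * z  -- replace 1 occurrence(s) of z with (x * z)
  => ( ( x - ( x * z ) ) * 8 ) <= 17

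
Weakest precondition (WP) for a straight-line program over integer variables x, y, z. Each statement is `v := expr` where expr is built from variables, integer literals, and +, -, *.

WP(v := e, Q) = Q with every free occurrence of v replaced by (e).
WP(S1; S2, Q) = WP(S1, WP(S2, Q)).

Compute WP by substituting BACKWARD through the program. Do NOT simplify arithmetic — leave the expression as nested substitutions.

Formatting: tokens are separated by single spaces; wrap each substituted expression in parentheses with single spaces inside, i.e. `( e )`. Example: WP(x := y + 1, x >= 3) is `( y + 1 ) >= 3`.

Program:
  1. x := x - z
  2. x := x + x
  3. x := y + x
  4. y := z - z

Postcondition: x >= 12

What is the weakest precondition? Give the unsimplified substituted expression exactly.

Answer: ( y + ( ( x - z ) + ( x - z ) ) ) >= 12

Derivation:
post: x >= 12
stmt 4: y := z - z  -- replace 0 occurrence(s) of y with (z - z)
  => x >= 12
stmt 3: x := y + x  -- replace 1 occurrence(s) of x with (y + x)
  => ( y + x ) >= 12
stmt 2: x := x + x  -- replace 1 occurrence(s) of x with (x + x)
  => ( y + ( x + x ) ) >= 12
stmt 1: x := x - z  -- replace 2 occurrence(s) of x with (x - z)
  => ( y + ( ( x - z ) + ( x - z ) ) ) >= 12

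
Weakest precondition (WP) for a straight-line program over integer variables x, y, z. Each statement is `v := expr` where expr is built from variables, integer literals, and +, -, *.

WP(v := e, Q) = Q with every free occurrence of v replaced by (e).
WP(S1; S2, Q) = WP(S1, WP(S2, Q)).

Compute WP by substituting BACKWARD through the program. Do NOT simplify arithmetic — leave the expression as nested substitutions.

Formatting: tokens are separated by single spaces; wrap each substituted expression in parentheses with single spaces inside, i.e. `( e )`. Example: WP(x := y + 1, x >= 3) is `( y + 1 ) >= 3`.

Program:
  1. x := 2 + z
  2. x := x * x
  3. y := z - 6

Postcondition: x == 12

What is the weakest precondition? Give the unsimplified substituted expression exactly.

Answer: ( ( 2 + z ) * ( 2 + z ) ) == 12

Derivation:
post: x == 12
stmt 3: y := z - 6  -- replace 0 occurrence(s) of y with (z - 6)
  => x == 12
stmt 2: x := x * x  -- replace 1 occurrence(s) of x with (x * x)
  => ( x * x ) == 12
stmt 1: x := 2 + z  -- replace 2 occurrence(s) of x with (2 + z)
  => ( ( 2 + z ) * ( 2 + z ) ) == 12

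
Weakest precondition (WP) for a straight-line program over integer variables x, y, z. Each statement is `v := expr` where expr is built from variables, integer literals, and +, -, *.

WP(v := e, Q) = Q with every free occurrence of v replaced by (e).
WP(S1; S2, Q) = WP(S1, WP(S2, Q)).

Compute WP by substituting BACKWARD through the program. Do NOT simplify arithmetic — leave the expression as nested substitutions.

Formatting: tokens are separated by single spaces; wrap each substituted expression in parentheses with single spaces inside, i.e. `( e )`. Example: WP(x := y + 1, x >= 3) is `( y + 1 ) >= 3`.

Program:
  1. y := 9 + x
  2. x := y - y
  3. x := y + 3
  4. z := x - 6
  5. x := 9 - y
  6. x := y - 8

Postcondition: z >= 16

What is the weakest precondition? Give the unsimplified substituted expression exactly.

Answer: ( ( ( 9 + x ) + 3 ) - 6 ) >= 16

Derivation:
post: z >= 16
stmt 6: x := y - 8  -- replace 0 occurrence(s) of x with (y - 8)
  => z >= 16
stmt 5: x := 9 - y  -- replace 0 occurrence(s) of x with (9 - y)
  => z >= 16
stmt 4: z := x - 6  -- replace 1 occurrence(s) of z with (x - 6)
  => ( x - 6 ) >= 16
stmt 3: x := y + 3  -- replace 1 occurrence(s) of x with (y + 3)
  => ( ( y + 3 ) - 6 ) >= 16
stmt 2: x := y - y  -- replace 0 occurrence(s) of x with (y - y)
  => ( ( y + 3 ) - 6 ) >= 16
stmt 1: y := 9 + x  -- replace 1 occurrence(s) of y with (9 + x)
  => ( ( ( 9 + x ) + 3 ) - 6 ) >= 16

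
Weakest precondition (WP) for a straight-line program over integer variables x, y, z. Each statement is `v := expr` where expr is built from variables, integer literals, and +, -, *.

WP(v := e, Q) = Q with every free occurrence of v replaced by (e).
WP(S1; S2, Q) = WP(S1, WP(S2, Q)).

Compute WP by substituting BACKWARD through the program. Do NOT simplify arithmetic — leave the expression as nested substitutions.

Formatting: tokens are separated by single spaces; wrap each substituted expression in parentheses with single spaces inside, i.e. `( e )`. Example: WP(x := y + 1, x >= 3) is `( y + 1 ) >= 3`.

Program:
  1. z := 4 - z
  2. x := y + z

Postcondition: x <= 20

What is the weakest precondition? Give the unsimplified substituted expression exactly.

Answer: ( y + ( 4 - z ) ) <= 20

Derivation:
post: x <= 20
stmt 2: x := y + z  -- replace 1 occurrence(s) of x with (y + z)
  => ( y + z ) <= 20
stmt 1: z := 4 - z  -- replace 1 occurrence(s) of z with (4 - z)
  => ( y + ( 4 - z ) ) <= 20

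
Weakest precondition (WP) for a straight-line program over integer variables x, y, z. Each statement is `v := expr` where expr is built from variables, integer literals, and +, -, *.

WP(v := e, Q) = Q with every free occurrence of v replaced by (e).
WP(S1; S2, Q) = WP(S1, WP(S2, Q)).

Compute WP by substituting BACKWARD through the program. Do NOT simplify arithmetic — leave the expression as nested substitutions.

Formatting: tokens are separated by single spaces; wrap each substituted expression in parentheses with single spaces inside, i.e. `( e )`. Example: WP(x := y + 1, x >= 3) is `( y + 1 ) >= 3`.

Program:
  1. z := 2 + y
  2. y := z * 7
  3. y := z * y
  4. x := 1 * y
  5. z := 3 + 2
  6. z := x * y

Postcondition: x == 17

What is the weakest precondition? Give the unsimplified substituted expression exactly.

Answer: ( 1 * ( ( 2 + y ) * ( ( 2 + y ) * 7 ) ) ) == 17

Derivation:
post: x == 17
stmt 6: z := x * y  -- replace 0 occurrence(s) of z with (x * y)
  => x == 17
stmt 5: z := 3 + 2  -- replace 0 occurrence(s) of z with (3 + 2)
  => x == 17
stmt 4: x := 1 * y  -- replace 1 occurrence(s) of x with (1 * y)
  => ( 1 * y ) == 17
stmt 3: y := z * y  -- replace 1 occurrence(s) of y with (z * y)
  => ( 1 * ( z * y ) ) == 17
stmt 2: y := z * 7  -- replace 1 occurrence(s) of y with (z * 7)
  => ( 1 * ( z * ( z * 7 ) ) ) == 17
stmt 1: z := 2 + y  -- replace 2 occurrence(s) of z with (2 + y)
  => ( 1 * ( ( 2 + y ) * ( ( 2 + y ) * 7 ) ) ) == 17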